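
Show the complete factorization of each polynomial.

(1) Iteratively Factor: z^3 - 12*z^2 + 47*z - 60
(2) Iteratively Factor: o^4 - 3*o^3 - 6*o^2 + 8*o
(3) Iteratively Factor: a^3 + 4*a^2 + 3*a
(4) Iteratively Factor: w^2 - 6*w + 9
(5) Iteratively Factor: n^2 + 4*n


(1) = (z - 4)*(z^2 - 8*z + 15) = (z - 4)*(z - 3)*(z - 5)
(2) = (o)*(o^3 - 3*o^2 - 6*o + 8) = o*(o - 4)*(o^2 + o - 2) = o*(o - 4)*(o + 2)*(o - 1)
(3) = (a)*(a^2 + 4*a + 3) = a*(a + 1)*(a + 3)
(4) = (w - 3)*(w - 3)
(5) = (n)*(n + 4)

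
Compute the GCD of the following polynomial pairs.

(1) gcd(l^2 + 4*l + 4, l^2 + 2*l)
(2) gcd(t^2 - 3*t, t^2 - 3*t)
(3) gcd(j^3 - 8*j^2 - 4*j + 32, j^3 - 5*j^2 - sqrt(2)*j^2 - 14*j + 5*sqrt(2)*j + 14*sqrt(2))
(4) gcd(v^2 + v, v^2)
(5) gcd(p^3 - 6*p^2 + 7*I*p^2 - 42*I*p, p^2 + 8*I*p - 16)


(1) = l + 2
(2) = t^2 - 3*t
(3) = j + 2
(4) = v
(5) = gcd(p*(p - 6)*(p + 7*I), (p + 4*I)^2) = 1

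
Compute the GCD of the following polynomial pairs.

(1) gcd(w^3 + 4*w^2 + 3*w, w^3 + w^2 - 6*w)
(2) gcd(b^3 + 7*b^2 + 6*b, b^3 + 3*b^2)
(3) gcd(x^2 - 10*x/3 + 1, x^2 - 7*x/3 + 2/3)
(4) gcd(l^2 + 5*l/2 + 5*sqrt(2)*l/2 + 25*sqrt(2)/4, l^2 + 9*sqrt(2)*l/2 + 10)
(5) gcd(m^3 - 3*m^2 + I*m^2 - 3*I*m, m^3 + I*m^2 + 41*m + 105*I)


(1) = w^2 + 3*w
(2) = gcd(b*(b + 1)*(b + 6), b^2*(b + 3)) = b
(3) = gcd((x - 3)*(x - 1/3), (x - 2)*(x - 1/3)) = x - 1/3
(4) = gcd((l + 5/2)*(l + 5*sqrt(2)/2), (l + 2*sqrt(2))*(l + 5*sqrt(2)/2)) = l + 5*sqrt(2)/2
(5) = 1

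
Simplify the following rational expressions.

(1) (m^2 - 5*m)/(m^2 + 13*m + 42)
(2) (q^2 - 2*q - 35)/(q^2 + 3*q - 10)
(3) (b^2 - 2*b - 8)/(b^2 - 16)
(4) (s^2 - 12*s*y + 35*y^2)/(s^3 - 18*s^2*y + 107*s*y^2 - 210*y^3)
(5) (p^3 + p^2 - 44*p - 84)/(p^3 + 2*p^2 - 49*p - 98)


(1) = (m^2 - 5*m)/(m^2 + 13*m + 42)
(2) = (q - 7)/(q - 2)
(3) = (b + 2)/(b + 4)
(4) = -1/(-s + 6*y)
(5) = (p + 6)/(p + 7)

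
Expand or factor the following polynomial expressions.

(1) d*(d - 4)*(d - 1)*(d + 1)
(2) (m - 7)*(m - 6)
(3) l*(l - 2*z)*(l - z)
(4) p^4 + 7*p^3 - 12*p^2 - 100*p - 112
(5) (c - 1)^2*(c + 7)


(1) = d^4 - 4*d^3 - d^2 + 4*d
(2) = m^2 - 13*m + 42
(3) = l^3 - 3*l^2*z + 2*l*z^2
(4) = (p - 4)*(p + 2)^2*(p + 7)
(5) = c^3 + 5*c^2 - 13*c + 7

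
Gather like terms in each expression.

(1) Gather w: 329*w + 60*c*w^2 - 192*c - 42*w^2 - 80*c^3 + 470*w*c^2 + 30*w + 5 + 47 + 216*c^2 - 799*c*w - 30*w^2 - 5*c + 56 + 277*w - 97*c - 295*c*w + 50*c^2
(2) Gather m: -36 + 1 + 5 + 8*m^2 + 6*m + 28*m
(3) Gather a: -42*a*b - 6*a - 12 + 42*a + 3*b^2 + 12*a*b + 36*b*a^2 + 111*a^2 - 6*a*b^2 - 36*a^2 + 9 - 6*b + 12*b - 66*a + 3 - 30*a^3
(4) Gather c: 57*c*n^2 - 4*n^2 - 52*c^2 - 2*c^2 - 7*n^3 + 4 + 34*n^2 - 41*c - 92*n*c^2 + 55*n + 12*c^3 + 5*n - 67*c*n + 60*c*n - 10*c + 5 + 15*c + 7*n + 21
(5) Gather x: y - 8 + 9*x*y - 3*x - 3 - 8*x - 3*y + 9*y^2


(1) = -80*c^3 + 266*c^2 - 294*c + w^2*(60*c - 72) + w*(470*c^2 - 1094*c + 636) + 108
(2) = 8*m^2 + 34*m - 30
(3) = -30*a^3 + a^2*(36*b + 75) + a*(-6*b^2 - 30*b - 30) + 3*b^2 + 6*b
(4) = 12*c^3 + c^2*(-92*n - 54) + c*(57*n^2 - 7*n - 36) - 7*n^3 + 30*n^2 + 67*n + 30
(5) = x*(9*y - 11) + 9*y^2 - 2*y - 11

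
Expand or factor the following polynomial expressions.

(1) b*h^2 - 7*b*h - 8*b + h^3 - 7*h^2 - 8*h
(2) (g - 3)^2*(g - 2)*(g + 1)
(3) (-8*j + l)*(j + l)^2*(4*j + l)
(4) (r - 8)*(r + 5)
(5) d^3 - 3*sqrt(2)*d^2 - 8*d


(1) = (b + h)*(h - 8)*(h + 1)
(2) = g^4 - 7*g^3 + 13*g^2 + 3*g - 18
(3) = -32*j^4 - 68*j^3*l - 39*j^2*l^2 - 2*j*l^3 + l^4
(4) = r^2 - 3*r - 40
(5) = d*(d - 4*sqrt(2))*(d + sqrt(2))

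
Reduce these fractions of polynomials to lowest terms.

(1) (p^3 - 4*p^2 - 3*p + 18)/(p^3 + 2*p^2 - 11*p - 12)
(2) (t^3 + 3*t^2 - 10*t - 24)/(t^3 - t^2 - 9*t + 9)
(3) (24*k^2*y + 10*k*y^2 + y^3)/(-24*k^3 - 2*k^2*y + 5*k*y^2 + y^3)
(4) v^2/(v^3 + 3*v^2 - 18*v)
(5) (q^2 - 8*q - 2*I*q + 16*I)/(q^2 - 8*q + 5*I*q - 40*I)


(1) = (p^2 - p - 6)/(p^2 + 5*p + 4)
(2) = (t^2 + 6*t + 8)/(t^2 + 2*t - 3)
(3) = (6*k*y + y^2)/(-6*k^2 + k*y + y^2)
(4) = v/(v^2 + 3*v - 18)
(5) = (q - 2*I)/(q + 5*I)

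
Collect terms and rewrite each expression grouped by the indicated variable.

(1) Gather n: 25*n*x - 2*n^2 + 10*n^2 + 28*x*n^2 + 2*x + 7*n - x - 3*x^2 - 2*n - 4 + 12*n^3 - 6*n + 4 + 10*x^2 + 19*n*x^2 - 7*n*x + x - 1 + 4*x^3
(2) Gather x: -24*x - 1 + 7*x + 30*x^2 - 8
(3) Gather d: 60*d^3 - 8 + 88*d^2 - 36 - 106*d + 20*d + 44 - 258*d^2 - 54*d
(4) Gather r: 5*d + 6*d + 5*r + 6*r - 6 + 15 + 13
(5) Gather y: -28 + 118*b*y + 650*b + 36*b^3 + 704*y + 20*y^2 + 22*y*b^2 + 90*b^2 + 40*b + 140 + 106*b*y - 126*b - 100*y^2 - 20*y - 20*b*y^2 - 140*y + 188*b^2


(1) = 12*n^3 + n^2*(28*x + 8) + n*(19*x^2 + 18*x - 1) + 4*x^3 + 7*x^2 + 2*x - 1
(2) = 30*x^2 - 17*x - 9
(3) = 60*d^3 - 170*d^2 - 140*d
(4) = 11*d + 11*r + 22
(5) = 36*b^3 + 278*b^2 + 564*b + y^2*(-20*b - 80) + y*(22*b^2 + 224*b + 544) + 112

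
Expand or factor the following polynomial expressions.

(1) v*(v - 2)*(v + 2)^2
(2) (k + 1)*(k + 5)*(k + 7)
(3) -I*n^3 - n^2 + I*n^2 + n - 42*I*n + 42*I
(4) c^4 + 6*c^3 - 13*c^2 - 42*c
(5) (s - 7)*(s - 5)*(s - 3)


(1) = v^4 + 2*v^3 - 4*v^2 - 8*v
(2) = k^3 + 13*k^2 + 47*k + 35
(3) = (n - 7*I)*(n + 6*I)*(-I*n + I)
(4) = c*(c - 3)*(c + 2)*(c + 7)
(5) = s^3 - 15*s^2 + 71*s - 105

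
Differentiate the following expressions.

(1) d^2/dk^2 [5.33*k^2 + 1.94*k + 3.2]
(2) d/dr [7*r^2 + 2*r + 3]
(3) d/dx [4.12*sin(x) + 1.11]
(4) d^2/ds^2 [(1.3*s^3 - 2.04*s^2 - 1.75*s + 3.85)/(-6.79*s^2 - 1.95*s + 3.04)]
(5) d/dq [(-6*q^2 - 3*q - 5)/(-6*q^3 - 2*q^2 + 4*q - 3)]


(1) = 10.6600000000000
(2) = 14*r + 2
(3) = 4.12*cos(x)
(4) = (43.78845*s^3 - 766.113126*s^2 - 161.20323*s - 129.765842)/(313.046839*s^6 + 269.708985*s^5 - 343.012467*s^4 - 234.091845*s^3 + 153.572592*s^2 + 54.06336*s - 28.094464)
(5) = (-36*q^4 - 36*q^3 - 120*q^2 + 16*q + 29)/(36*q^6 + 24*q^5 - 44*q^4 + 20*q^3 + 28*q^2 - 24*q + 9)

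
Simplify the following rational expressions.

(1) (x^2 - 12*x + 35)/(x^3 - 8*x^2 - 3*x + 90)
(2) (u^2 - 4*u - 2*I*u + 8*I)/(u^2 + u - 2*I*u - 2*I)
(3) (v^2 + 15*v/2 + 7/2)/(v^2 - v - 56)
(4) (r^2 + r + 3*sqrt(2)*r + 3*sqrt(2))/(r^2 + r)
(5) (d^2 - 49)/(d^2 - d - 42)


(1) = (x - 7)/(x^2 - 3*x - 18)
(2) = (u - 4)/(u + 1)
(3) = (2*v + 1)/(2*v - 16)
(4) = (r + 3*sqrt(2))/r
(5) = (d + 7)/(d + 6)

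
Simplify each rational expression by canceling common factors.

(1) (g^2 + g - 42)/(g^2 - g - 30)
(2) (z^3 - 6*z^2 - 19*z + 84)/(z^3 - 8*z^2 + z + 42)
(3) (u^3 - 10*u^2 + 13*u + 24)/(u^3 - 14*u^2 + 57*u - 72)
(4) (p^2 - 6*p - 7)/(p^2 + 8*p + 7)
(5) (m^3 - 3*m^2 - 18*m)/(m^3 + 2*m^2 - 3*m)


(1) = (g + 7)/(g + 5)
(2) = (z + 4)/(z + 2)
(3) = (u + 1)/(u - 3)
(4) = (p - 7)/(p + 7)
(5) = (m - 6)/(m - 1)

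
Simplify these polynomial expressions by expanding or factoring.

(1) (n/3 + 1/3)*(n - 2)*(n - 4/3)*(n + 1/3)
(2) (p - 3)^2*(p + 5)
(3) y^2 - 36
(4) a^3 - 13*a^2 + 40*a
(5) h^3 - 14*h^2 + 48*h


(1) = n^4/3 - 2*n^3/3 - 13*n^2/27 + 22*n/27 + 8/27
(2) = p^3 - p^2 - 21*p + 45
(3) = (y - 6)*(y + 6)
(4) = a*(a - 8)*(a - 5)
(5) = h*(h - 8)*(h - 6)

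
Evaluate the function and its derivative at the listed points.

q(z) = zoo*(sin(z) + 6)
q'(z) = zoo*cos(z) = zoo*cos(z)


q(z) = zoo*(sin(z) + 6)
q'(z) = zoo*cos(z) = zoo*cos(z)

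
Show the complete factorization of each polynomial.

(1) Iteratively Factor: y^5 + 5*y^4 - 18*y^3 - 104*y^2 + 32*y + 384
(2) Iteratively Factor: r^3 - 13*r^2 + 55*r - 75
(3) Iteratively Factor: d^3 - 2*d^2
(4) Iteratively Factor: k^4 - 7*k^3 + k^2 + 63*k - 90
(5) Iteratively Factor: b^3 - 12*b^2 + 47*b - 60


(1) = (y - 2)*(y^4 + 7*y^3 - 4*y^2 - 112*y - 192) = (y - 2)*(y + 4)*(y^3 + 3*y^2 - 16*y - 48) = (y - 4)*(y - 2)*(y + 4)*(y^2 + 7*y + 12) = (y - 4)*(y - 2)*(y + 3)*(y + 4)*(y + 4)
(2) = (r - 5)*(r^2 - 8*r + 15) = (r - 5)^2*(r - 3)
(3) = (d)*(d^2 - 2*d) = d^2*(d - 2)
(4) = (k - 5)*(k^3 - 2*k^2 - 9*k + 18) = (k - 5)*(k - 2)*(k^2 - 9) = (k - 5)*(k - 3)*(k - 2)*(k + 3)
(5) = (b - 3)*(b^2 - 9*b + 20) = (b - 4)*(b - 3)*(b - 5)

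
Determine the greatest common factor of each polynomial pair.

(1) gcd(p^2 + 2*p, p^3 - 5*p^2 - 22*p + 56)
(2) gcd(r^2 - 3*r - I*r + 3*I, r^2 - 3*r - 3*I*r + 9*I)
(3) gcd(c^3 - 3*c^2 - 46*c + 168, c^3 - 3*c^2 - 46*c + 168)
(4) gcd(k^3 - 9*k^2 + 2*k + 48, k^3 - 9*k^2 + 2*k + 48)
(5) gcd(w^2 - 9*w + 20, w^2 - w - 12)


(1) = 1
(2) = gcd((r - 3)*(r - I), (r - 3)*(r - 3*I)) = r - 3
(3) = gcd((c - 6)*(c - 4)*(c + 7), (c - 6)*(c - 4)*(c + 7)) = c^3 - 3*c^2 - 46*c + 168
(4) = k^3 - 9*k^2 + 2*k + 48
(5) = gcd((w - 5)*(w - 4), (w - 4)*(w + 3)) = w - 4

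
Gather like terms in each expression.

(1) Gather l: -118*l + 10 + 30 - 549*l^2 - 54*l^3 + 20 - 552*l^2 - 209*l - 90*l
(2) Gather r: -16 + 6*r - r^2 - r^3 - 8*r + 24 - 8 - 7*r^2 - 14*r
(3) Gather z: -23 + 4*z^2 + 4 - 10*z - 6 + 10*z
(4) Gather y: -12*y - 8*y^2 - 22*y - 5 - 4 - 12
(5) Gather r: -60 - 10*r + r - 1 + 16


(1) = -54*l^3 - 1101*l^2 - 417*l + 60
(2) = -r^3 - 8*r^2 - 16*r
(3) = 4*z^2 - 25
(4) = -8*y^2 - 34*y - 21
(5) = -9*r - 45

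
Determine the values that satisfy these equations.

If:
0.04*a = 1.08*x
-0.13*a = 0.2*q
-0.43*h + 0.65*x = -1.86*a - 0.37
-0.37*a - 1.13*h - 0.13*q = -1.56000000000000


Then:
a = 0.11
h = 1.35
q = -0.07
x = 0.00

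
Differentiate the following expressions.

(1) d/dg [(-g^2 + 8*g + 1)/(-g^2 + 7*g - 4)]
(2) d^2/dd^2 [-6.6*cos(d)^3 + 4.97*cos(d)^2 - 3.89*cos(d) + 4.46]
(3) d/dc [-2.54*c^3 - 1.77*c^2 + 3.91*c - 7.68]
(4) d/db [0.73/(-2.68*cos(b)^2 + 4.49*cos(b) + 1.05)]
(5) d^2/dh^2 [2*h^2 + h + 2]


(1) = (g^2 + 10*g - 39)/(g^4 - 14*g^3 + 57*g^2 - 56*g + 16)
(2) = 59.4*cos(d)^3 - 19.88*cos(d)^2 - 35.71*cos(d) + 9.94
(3) = -7.62*c^2 - 3.54*c + 3.91
(4) = (3.2777 - 3.9128*cos(b))*sin(b)/(-2.68*cos(b)^2 + 4.49*cos(b) + 1.05)^2
(5) = 4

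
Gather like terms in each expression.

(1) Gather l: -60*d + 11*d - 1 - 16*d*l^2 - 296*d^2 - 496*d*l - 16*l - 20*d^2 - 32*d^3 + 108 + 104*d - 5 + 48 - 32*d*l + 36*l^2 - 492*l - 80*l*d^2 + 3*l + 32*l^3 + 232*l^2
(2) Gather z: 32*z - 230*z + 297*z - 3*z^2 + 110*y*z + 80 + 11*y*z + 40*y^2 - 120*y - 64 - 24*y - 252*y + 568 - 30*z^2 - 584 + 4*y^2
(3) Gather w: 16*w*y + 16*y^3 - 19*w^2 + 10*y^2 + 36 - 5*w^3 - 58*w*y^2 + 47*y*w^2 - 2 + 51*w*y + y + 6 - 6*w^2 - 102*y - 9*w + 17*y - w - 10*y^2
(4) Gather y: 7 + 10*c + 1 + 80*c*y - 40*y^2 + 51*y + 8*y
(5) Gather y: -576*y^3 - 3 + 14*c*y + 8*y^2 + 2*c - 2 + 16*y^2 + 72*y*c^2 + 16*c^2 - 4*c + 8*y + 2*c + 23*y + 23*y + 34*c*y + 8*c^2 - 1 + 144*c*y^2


(1) = -32*d^3 - 316*d^2 + 55*d + 32*l^3 + l^2*(268 - 16*d) + l*(-80*d^2 - 528*d - 505) + 150
(2) = 44*y^2 - 396*y - 33*z^2 + z*(121*y + 99)
(3) = -5*w^3 + w^2*(47*y - 25) + w*(-58*y^2 + 67*y - 10) + 16*y^3 - 84*y + 40
(4) = 10*c - 40*y^2 + y*(80*c + 59) + 8
(5) = 24*c^2 - 576*y^3 + y^2*(144*c + 24) + y*(72*c^2 + 48*c + 54) - 6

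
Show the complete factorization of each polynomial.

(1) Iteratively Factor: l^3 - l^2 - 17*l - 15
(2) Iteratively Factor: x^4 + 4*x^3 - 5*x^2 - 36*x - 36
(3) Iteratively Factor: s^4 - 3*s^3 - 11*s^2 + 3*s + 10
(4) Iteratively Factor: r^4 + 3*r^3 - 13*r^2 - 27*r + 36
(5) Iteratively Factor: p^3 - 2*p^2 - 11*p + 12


(1) = (l - 5)*(l^2 + 4*l + 3) = (l - 5)*(l + 3)*(l + 1)
(2) = (x + 2)*(x^3 + 2*x^2 - 9*x - 18) = (x - 3)*(x + 2)*(x^2 + 5*x + 6) = (x - 3)*(x + 2)*(x + 3)*(x + 2)
(3) = (s + 1)*(s^3 - 4*s^2 - 7*s + 10) = (s - 5)*(s + 1)*(s^2 + s - 2) = (s - 5)*(s + 1)*(s + 2)*(s - 1)
(4) = (r - 1)*(r^3 + 4*r^2 - 9*r - 36) = (r - 3)*(r - 1)*(r^2 + 7*r + 12) = (r - 3)*(r - 1)*(r + 3)*(r + 4)
(5) = (p - 4)*(p^2 + 2*p - 3) = (p - 4)*(p - 1)*(p + 3)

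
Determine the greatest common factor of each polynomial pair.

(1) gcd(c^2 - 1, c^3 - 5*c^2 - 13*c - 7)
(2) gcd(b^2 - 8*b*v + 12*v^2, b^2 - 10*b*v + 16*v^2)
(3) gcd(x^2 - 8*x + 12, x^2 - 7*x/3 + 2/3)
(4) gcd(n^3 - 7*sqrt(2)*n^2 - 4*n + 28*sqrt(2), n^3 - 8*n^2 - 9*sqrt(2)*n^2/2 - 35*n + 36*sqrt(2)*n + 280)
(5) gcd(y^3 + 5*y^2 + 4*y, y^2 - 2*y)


(1) = gcd((c - 1)*(c + 1), (c - 7)*(c + 1)^2) = c + 1
(2) = gcd((b - 6*v)*(b - 2*v), (b - 8*v)*(b - 2*v)) = -b + 2*v
(3) = x - 2
(4) = gcd((n - 2)*(n + 2)*(n - 7*sqrt(2)), (n - 8)*(n - 7*sqrt(2))*(n + 5*sqrt(2)/2)) = n - 7*sqrt(2)
(5) = y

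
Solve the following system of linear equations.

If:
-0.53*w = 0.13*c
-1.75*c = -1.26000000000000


Then:
c = 0.72
w = -0.18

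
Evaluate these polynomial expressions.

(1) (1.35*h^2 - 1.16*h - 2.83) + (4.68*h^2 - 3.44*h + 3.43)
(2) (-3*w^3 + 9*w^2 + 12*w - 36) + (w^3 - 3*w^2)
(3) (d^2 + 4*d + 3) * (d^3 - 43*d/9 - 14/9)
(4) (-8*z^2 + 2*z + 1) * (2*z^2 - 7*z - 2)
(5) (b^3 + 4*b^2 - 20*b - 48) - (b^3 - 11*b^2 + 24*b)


(1) = 6.03*h^2 - 4.6*h + 0.6
(2) = -2*w^3 + 6*w^2 + 12*w - 36
(3) = d^5 + 4*d^4 - 16*d^3/9 - 62*d^2/3 - 185*d/9 - 14/3
(4) = -16*z^4 + 60*z^3 + 4*z^2 - 11*z - 2
(5) = 15*b^2 - 44*b - 48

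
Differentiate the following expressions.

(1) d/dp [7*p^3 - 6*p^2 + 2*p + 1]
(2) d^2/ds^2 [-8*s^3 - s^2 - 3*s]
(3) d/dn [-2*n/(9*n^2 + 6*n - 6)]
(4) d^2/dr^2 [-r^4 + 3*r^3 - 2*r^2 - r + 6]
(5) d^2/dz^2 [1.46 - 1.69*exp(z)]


(1) = 21*p^2 - 12*p + 2
(2) = -48*s - 2
(3) = 2*(3*n^2 + 2)/(3*(9*n^4 + 12*n^3 - 8*n^2 - 8*n + 4))
(4) = -12*r^2 + 18*r - 4
(5) = -1.69*exp(z)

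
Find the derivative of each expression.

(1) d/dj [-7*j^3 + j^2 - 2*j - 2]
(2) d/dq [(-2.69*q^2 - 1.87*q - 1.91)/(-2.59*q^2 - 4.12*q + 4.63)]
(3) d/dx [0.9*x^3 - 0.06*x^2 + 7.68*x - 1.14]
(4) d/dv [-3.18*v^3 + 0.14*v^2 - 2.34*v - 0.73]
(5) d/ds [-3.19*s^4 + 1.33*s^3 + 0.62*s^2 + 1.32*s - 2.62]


(1) = -21*j^2 + 2*j - 2
(2) = (6.2395*q^2 - 34.8032*q - 16.5273)/(6.7081*q^4 + 21.3416*q^3 - 7.009*q^2 - 38.1512*q + 21.4369)
(3) = 2.7*x^2 - 0.12*x + 7.68
(4) = -9.54*v^2 + 0.28*v - 2.34
(5) = -12.76*s^3 + 3.99*s^2 + 1.24*s + 1.32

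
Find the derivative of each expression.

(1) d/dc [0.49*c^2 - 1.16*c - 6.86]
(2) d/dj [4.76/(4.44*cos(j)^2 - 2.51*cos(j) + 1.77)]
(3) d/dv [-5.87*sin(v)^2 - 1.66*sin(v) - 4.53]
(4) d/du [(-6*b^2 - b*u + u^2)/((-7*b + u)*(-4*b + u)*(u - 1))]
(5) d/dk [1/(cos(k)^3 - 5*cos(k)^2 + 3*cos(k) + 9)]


(1) = 0.98*c - 1.16
(2) = (42.2688*cos(j) - 11.9476)*sin(j)/(4.44*cos(j)^2 - 2.51*cos(j) + 1.77)^2
(3) = -(11.74*sin(v) + 1.66)*cos(v)
(4) = ((-b + 2*u)*(4*b - u)*(7*b - u)*(u - 1) + (4*b - u)*(7*b - u)*(6*b^2 + b*u - u^2) + (4*b - u)*(u - 1)*(-6*b^2 - b*u + u^2) + (7*b - u)*(u - 1)*(-6*b^2 - b*u + u^2))/((4*b - u)^2*(7*b - u)^2*(u - 1)^2)
(5) = (3*cos(k) - 1)*sin(k)/((cos(k) - 3)^3*(cos(k) + 1)^2)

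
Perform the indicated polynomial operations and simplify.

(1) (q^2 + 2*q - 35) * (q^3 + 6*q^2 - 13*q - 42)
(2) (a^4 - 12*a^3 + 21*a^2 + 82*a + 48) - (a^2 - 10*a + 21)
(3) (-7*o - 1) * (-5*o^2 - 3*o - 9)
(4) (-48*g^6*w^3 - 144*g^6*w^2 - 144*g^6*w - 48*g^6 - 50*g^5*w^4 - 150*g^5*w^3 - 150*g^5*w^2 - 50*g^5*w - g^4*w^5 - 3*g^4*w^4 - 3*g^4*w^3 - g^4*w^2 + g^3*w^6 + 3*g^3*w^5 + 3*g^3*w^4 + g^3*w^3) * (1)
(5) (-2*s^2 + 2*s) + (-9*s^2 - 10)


(1) = q^5 + 8*q^4 - 36*q^3 - 278*q^2 + 371*q + 1470
(2) = a^4 - 12*a^3 + 20*a^2 + 92*a + 27
(3) = 35*o^3 + 26*o^2 + 66*o + 9
(4) = -48*g^6*w^3 - 144*g^6*w^2 - 144*g^6*w - 48*g^6 - 50*g^5*w^4 - 150*g^5*w^3 - 150*g^5*w^2 - 50*g^5*w - g^4*w^5 - 3*g^4*w^4 - 3*g^4*w^3 - g^4*w^2 + g^3*w^6 + 3*g^3*w^5 + 3*g^3*w^4 + g^3*w^3
(5) = -11*s^2 + 2*s - 10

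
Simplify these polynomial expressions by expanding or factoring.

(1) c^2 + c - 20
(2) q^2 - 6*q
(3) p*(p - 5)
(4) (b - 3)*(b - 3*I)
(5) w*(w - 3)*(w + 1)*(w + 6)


(1) = (c - 4)*(c + 5)
(2) = q*(q - 6)
(3) = p^2 - 5*p
(4) = b^2 - 3*b - 3*I*b + 9*I
(5) = w^4 + 4*w^3 - 15*w^2 - 18*w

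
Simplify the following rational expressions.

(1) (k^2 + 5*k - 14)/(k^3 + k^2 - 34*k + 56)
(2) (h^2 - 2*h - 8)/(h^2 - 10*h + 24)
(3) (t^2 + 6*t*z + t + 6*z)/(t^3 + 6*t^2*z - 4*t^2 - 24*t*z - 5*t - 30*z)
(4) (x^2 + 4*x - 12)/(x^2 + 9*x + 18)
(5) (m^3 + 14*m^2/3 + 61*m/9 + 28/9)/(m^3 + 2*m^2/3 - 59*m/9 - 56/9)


(1) = 1/(k - 4)
(2) = (h + 2)/(h - 6)
(3) = 1/(t - 5)
(4) = (x - 2)/(x + 3)
(5) = (3*m + 4)/(3*m - 8)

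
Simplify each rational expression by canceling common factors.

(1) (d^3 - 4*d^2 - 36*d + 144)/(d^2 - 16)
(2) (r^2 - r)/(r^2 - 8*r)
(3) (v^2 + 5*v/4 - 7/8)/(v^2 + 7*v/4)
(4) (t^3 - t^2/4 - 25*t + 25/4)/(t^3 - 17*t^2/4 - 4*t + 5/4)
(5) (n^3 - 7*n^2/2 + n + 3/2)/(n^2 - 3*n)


(1) = (d^2 - 36)/(d + 4)
(2) = (r - 1)/(r - 8)
(3) = (2*v - 1)/(2*v)
(4) = (t + 5)/(t + 1)
(5) = (2*n^2 - n - 1)/(2*n)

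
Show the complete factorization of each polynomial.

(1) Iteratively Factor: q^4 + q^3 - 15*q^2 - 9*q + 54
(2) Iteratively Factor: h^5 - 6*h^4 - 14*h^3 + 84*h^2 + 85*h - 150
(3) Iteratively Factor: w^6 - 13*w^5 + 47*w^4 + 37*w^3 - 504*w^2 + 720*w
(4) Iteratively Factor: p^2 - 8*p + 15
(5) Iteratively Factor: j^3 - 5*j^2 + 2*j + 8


(1) = (q - 2)*(q^3 + 3*q^2 - 9*q - 27) = (q - 3)*(q - 2)*(q^2 + 6*q + 9) = (q - 3)*(q - 2)*(q + 3)*(q + 3)
(2) = (h + 2)*(h^4 - 8*h^3 + 2*h^2 + 80*h - 75) = (h - 1)*(h + 2)*(h^3 - 7*h^2 - 5*h + 75) = (h - 5)*(h - 1)*(h + 2)*(h^2 - 2*h - 15) = (h - 5)^2*(h - 1)*(h + 2)*(h + 3)
(3) = (w - 4)*(w^5 - 9*w^4 + 11*w^3 + 81*w^2 - 180*w) = w*(w - 4)*(w^4 - 9*w^3 + 11*w^2 + 81*w - 180) = w*(w - 4)^2*(w^3 - 5*w^2 - 9*w + 45) = w*(w - 5)*(w - 4)^2*(w^2 - 9) = w*(w - 5)*(w - 4)^2*(w + 3)*(w - 3)
(4) = (p - 3)*(p - 5)
(5) = (j - 4)*(j^2 - j - 2) = (j - 4)*(j - 2)*(j + 1)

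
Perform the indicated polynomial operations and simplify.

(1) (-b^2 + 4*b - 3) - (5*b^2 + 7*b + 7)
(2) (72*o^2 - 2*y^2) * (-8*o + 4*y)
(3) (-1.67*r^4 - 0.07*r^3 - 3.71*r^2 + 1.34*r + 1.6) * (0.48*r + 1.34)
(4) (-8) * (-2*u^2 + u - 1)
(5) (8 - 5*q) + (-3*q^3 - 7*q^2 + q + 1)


(1) = -6*b^2 - 3*b - 10
(2) = -576*o^3 + 288*o^2*y + 16*o*y^2 - 8*y^3
(3) = -0.8016*r^5 - 2.2714*r^4 - 1.8746*r^3 - 4.3282*r^2 + 2.5636*r + 2.144
(4) = 16*u^2 - 8*u + 8
(5) = -3*q^3 - 7*q^2 - 4*q + 9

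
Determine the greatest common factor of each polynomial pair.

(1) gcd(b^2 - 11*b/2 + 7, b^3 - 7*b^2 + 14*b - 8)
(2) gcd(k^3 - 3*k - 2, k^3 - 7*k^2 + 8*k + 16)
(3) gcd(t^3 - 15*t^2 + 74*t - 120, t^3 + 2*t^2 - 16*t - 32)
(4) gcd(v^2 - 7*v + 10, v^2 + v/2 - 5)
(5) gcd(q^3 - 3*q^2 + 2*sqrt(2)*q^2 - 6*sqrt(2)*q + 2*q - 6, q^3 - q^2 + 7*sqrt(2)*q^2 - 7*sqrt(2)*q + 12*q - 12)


(1) = gcd((b - 7/2)*(b - 2), (b - 4)*(b - 2)*(b - 1)) = b - 2
(2) = gcd((k - 2)*(k + 1)^2, (k - 4)^2*(k + 1)) = k + 1
(3) = gcd((t - 6)*(t - 5)*(t - 4), (t - 4)*(t + 2)*(t + 4)) = t - 4
(4) = v - 2
(5) = gcd((q - 3)*(q + sqrt(2))^2, (q - 1)*(q + sqrt(2))*(q + 6*sqrt(2))) = q + sqrt(2)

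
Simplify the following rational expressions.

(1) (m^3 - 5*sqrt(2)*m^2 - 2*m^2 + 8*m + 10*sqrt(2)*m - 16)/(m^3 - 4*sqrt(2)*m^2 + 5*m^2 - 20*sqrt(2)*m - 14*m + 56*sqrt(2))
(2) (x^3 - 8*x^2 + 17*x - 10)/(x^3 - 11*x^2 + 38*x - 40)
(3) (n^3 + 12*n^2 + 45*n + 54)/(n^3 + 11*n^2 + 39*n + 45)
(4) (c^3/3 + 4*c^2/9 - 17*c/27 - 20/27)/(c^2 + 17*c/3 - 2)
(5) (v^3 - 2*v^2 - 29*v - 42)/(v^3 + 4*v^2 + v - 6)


(1) = (m - sqrt(2))/(m + 7)
(2) = (x - 1)/(x - 4)
(3) = (n + 6)/(n + 5)
(4) = (9*c^3 + 12*c^2 - 17*c - 20)/(27*c^2 + 153*c - 54)
(5) = (v - 7)/(v - 1)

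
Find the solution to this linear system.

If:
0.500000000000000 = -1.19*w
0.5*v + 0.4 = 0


Then:
v = -0.80
w = -0.42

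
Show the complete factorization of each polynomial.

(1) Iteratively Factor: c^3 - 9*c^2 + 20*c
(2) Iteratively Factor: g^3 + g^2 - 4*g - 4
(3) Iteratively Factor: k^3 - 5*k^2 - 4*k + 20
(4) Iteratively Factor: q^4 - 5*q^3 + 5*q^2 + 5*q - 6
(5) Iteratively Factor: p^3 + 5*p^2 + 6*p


(1) = (c - 5)*(c^2 - 4*c) = (c - 5)*(c - 4)*(c)
(2) = (g + 2)*(g^2 - g - 2) = (g - 2)*(g + 2)*(g + 1)
(3) = (k - 2)*(k^2 - 3*k - 10) = (k - 2)*(k + 2)*(k - 5)
(4) = (q + 1)*(q^3 - 6*q^2 + 11*q - 6) = (q - 2)*(q + 1)*(q^2 - 4*q + 3) = (q - 2)*(q - 1)*(q + 1)*(q - 3)
(5) = (p + 2)*(p^2 + 3*p) = p*(p + 2)*(p + 3)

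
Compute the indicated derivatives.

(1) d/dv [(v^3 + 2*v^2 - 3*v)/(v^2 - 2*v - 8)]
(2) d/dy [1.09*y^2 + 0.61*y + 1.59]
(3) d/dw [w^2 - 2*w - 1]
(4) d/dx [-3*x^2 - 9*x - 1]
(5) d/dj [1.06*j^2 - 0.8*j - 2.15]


(1) = (v^4 - 4*v^3 - 25*v^2 - 32*v + 24)/(v^4 - 4*v^3 - 12*v^2 + 32*v + 64)
(2) = 2.18*y + 0.61
(3) = 2*w - 2
(4) = -6*x - 9
(5) = 2.12*j - 0.8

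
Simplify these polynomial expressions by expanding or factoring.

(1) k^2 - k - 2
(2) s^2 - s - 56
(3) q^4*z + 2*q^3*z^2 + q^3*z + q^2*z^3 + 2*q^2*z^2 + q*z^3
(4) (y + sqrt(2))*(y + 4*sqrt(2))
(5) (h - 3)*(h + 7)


(1) = (k - 2)*(k + 1)
(2) = (s - 8)*(s + 7)
(3) = q*(q + z)^2*(q*z + z)
(4) = y^2 + 5*sqrt(2)*y + 8
(5) = h^2 + 4*h - 21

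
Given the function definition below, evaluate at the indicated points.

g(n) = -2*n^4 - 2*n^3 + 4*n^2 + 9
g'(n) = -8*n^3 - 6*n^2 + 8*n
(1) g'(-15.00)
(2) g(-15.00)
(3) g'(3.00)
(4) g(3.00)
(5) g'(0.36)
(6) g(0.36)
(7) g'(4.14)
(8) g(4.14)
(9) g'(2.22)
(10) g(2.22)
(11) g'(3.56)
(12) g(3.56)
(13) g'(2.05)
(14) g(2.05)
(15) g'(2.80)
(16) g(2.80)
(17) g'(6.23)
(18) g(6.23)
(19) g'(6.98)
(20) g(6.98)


(1) = 25530.00
(2) = -93591.00
(3) = -246.00
(4) = -171.00
(5) = 1.73
(6) = 9.39
(7) = -637.38
(8) = -651.89
(9) = -99.34
(10) = -41.75
(11) = -408.51
(12) = -351.78
(13) = -77.74
(14) = -26.74
(15) = -200.26
(16) = -126.48
(17) = -2117.47
(18) = -3332.24
(19) = -2957.03
(20) = -5223.61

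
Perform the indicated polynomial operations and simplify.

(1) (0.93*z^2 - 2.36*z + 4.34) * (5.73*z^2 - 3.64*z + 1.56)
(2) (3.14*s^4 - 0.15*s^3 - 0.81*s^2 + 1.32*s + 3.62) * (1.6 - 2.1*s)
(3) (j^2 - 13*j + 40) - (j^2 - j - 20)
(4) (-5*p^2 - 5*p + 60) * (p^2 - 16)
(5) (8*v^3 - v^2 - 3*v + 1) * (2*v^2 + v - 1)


(1) = 5.3289*z^4 - 16.908*z^3 + 34.9094*z^2 - 19.4792*z + 6.7704
(2) = -6.594*s^5 + 5.339*s^4 + 1.461*s^3 - 4.068*s^2 - 5.49*s + 5.792
(3) = 60 - 12*j
(4) = -5*p^4 - 5*p^3 + 140*p^2 + 80*p - 960
(5) = 16*v^5 + 6*v^4 - 15*v^3 + 4*v - 1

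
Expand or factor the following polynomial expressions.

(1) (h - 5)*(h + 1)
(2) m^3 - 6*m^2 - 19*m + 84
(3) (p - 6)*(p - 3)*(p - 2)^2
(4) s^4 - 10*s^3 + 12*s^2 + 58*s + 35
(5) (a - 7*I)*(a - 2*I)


(1) = h^2 - 4*h - 5
(2) = (m - 7)*(m - 3)*(m + 4)
(3) = p^4 - 13*p^3 + 58*p^2 - 108*p + 72
(4) = (s - 7)*(s - 5)*(s + 1)^2
(5) = a^2 - 9*I*a - 14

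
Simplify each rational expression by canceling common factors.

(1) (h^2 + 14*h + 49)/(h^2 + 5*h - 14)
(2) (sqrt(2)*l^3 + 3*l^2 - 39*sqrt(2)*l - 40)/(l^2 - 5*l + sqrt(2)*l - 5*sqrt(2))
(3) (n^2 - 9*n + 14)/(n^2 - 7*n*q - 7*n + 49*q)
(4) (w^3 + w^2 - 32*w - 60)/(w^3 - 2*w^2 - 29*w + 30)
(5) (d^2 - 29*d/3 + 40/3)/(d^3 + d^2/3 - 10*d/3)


(1) = (h + 7)/(h - 2)
(2) = (sqrt(2)*l^3 + 3*l^2 - 39*sqrt(2)*l - 40)/(l^2 + l*(-5 + sqrt(2)) - 5*sqrt(2))
(3) = (2 - n)/(-n + 7*q)
(4) = (w + 2)/(w - 1)
(5) = (d - 8)/(d^2 + 2*d)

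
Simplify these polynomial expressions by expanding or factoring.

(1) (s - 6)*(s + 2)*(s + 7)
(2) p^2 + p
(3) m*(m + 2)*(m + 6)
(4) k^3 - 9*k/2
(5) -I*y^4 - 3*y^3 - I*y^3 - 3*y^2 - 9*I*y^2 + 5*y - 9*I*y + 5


(1) = s^3 + 3*s^2 - 40*s - 84
(2) = p*(p + 1)
(3) = m^3 + 8*m^2 + 12*m
(4) = k*(k - 3*sqrt(2)/2)*(k + 3*sqrt(2)/2)
(5) = (y + 1)*(y - 5*I)*(y + I)*(-I*y + 1)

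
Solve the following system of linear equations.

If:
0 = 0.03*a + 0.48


Then:
a = -16.00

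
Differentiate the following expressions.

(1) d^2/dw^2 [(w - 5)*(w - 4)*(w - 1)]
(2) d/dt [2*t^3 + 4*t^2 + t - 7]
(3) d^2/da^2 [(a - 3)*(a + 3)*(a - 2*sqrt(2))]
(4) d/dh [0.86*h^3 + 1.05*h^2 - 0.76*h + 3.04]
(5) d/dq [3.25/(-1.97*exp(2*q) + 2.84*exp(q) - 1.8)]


(1) = 6*w - 20
(2) = 6*t^2 + 8*t + 1
(3) = 6*a - 4*sqrt(2)
(4) = 2.58*h^2 + 2.1*h - 0.76
(5) = (12.805*exp(q) - 9.23)*exp(q)/(1.97*exp(2*q) - 2.84*exp(q) + 1.8)^2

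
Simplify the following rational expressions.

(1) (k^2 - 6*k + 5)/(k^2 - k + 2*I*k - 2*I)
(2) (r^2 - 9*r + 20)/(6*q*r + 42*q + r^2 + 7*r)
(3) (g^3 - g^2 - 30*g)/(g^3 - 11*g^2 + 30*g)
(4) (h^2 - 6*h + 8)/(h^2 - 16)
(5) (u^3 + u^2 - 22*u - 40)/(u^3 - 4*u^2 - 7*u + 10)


(1) = (k - 5)/(k + 2*I)
(2) = (r^2 - 9*r + 20)/(6*q*r + 42*q + r^2 + 7*r)
(3) = (g + 5)/(g - 5)
(4) = (h - 2)/(h + 4)
(5) = (u + 4)/(u - 1)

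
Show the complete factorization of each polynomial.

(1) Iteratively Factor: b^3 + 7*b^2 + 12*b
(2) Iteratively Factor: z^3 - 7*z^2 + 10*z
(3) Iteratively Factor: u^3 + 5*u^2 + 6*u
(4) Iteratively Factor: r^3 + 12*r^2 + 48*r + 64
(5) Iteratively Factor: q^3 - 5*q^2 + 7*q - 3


(1) = (b + 3)*(b^2 + 4*b) = (b + 3)*(b + 4)*(b)
(2) = (z - 2)*(z^2 - 5*z) = z*(z - 2)*(z - 5)
(3) = (u + 3)*(u^2 + 2*u) = u*(u + 3)*(u + 2)
(4) = (r + 4)*(r^2 + 8*r + 16) = (r + 4)^2*(r + 4)
(5) = (q - 3)*(q^2 - 2*q + 1) = (q - 3)*(q - 1)*(q - 1)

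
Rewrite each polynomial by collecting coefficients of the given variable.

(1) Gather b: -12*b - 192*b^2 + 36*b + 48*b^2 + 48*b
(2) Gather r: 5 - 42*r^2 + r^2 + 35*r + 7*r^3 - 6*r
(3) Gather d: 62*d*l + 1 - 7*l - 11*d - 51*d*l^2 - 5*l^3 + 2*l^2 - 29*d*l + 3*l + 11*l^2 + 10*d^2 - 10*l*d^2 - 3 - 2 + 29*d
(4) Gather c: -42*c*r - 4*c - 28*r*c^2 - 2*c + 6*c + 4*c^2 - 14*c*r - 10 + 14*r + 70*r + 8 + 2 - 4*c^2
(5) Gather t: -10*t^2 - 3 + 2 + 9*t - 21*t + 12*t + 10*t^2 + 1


(1) = -144*b^2 + 72*b
(2) = 7*r^3 - 41*r^2 + 29*r + 5
(3) = d^2*(10 - 10*l) + d*(-51*l^2 + 33*l + 18) - 5*l^3 + 13*l^2 - 4*l - 4
(4) = -28*c^2*r - 56*c*r + 84*r
(5) = 0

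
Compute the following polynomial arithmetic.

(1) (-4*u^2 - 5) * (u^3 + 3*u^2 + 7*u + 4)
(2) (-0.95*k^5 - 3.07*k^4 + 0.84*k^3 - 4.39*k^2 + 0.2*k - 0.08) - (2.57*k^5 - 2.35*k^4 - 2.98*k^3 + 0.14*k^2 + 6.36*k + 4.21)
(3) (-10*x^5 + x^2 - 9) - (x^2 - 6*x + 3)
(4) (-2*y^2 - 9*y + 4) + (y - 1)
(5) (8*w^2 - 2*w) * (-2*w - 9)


(1) = -4*u^5 - 12*u^4 - 33*u^3 - 31*u^2 - 35*u - 20
(2) = -3.52*k^5 - 0.72*k^4 + 3.82*k^3 - 4.53*k^2 - 6.16*k - 4.29
(3) = -10*x^5 + 6*x - 12
(4) = -2*y^2 - 8*y + 3
(5) = -16*w^3 - 68*w^2 + 18*w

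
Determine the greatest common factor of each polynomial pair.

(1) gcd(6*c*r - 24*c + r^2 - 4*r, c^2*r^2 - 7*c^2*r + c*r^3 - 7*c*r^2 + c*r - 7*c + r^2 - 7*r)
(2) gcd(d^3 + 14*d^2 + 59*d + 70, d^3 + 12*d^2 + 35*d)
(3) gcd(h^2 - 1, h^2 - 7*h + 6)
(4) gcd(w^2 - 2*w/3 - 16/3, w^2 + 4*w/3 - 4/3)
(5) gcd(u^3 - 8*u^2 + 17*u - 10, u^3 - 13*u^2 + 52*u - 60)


(1) = gcd((6*c + r)*(r - 4), (c + r)*(r - 7)*(c*r + 1)) = 1
(2) = gcd((d + 2)*(d + 5)*(d + 7), d*(d + 5)*(d + 7)) = d^2 + 12*d + 35
(3) = gcd((h - 1)*(h + 1), (h - 6)*(h - 1)) = h - 1
(4) = w + 2
(5) = u^2 - 7*u + 10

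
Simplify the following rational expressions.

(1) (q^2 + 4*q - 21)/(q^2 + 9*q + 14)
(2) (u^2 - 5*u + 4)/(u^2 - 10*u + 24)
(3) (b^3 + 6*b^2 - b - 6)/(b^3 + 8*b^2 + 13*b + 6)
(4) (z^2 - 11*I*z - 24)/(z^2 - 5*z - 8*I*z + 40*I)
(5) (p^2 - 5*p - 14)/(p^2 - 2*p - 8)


(1) = (q - 3)/(q + 2)
(2) = (u - 1)/(u - 6)
(3) = (b - 1)/(b + 1)
(4) = (z - 3*I)/(z - 5)
(5) = (p - 7)/(p - 4)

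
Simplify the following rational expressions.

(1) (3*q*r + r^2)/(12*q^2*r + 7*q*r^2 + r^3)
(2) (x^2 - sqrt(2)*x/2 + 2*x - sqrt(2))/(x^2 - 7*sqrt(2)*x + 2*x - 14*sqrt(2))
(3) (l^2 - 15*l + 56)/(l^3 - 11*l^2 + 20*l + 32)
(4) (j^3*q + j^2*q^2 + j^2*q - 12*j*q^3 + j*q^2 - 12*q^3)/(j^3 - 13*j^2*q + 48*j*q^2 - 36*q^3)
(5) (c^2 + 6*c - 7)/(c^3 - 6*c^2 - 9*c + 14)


(1) = 1/(4*q + r)
(2) = (2*x - sqrt(2))/(2*x - 14*sqrt(2))
(3) = (l - 7)/(l^2 - 3*l - 4)
(4) = (-j^3*q - j^2*q^2 - j^2*q + 12*j*q^3 - j*q^2 + 12*q^3)/(-j^3 + 13*j^2*q - 48*j*q^2 + 36*q^3)
(5) = (c + 7)/(c^2 - 5*c - 14)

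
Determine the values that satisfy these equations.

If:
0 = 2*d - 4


Then:
d = 2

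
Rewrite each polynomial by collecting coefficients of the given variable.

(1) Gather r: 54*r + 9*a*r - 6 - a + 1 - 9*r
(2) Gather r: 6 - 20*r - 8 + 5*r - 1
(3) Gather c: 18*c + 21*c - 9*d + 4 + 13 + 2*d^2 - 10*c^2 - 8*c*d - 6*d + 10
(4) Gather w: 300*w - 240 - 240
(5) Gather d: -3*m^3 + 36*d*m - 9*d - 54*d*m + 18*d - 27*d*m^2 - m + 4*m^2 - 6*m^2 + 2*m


(1) = -a + r*(9*a + 45) - 5
(2) = -15*r - 3
(3) = -10*c^2 + c*(39 - 8*d) + 2*d^2 - 15*d + 27
(4) = 300*w - 480
(5) = d*(-27*m^2 - 18*m + 9) - 3*m^3 - 2*m^2 + m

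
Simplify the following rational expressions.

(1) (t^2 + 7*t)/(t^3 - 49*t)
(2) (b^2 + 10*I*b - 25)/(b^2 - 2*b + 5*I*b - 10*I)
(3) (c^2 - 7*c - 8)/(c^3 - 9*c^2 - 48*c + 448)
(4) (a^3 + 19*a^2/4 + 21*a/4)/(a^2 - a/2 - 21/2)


(1) = 1/(t - 7)
(2) = (b + 5*I)/(b - 2)
(3) = (c + 1)/(c^2 - c - 56)
(4) = (4*a^2 + 7*a)/(4*a - 14)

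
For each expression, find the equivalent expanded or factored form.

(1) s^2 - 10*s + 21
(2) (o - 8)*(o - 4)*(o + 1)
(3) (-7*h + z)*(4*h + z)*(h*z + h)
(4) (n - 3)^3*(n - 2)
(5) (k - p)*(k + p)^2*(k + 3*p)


(1) = (s - 7)*(s - 3)
(2) = o^3 - 11*o^2 + 20*o + 32
(3) = -28*h^3*z - 28*h^3 - 3*h^2*z^2 - 3*h^2*z + h*z^3 + h*z^2
(4) = n^4 - 11*n^3 + 45*n^2 - 81*n + 54
(5) = k^4 + 4*k^3*p + 2*k^2*p^2 - 4*k*p^3 - 3*p^4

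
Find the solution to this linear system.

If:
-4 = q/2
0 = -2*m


Then:
m = 0
q = -8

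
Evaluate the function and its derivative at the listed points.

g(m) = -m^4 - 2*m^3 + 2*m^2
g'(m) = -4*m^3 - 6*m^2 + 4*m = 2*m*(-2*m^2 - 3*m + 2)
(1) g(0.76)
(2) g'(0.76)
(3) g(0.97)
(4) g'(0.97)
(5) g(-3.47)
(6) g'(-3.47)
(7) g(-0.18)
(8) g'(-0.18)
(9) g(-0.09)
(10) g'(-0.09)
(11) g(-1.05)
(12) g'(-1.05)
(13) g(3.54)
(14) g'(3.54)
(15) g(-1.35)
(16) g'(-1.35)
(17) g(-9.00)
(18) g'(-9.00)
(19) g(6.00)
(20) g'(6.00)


(1) = -0.06
(2) = -2.18
(3) = -0.83
(4) = -5.42
(5) = -37.34
(6) = 81.00
(7) = 0.08
(8) = -0.89
(9) = 0.02
(10) = -0.41
(11) = 3.30
(12) = -6.18
(13) = -220.70
(14) = -238.48
(15) = 5.24
(16) = -6.49
(17) = -4941.00
(18) = 2394.00
(19) = -1656.00
(20) = -1056.00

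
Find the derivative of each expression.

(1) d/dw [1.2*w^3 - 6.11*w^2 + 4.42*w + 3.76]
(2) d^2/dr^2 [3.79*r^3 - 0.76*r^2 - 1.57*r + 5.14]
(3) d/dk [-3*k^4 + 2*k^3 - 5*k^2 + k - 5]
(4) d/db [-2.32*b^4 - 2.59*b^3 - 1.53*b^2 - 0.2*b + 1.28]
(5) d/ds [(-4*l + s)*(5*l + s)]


(1) = 3.6*w^2 - 12.22*w + 4.42
(2) = 22.74*r - 1.52
(3) = -12*k^3 + 6*k^2 - 10*k + 1
(4) = -9.28*b^3 - 7.77*b^2 - 3.06*b - 0.2
(5) = l + 2*s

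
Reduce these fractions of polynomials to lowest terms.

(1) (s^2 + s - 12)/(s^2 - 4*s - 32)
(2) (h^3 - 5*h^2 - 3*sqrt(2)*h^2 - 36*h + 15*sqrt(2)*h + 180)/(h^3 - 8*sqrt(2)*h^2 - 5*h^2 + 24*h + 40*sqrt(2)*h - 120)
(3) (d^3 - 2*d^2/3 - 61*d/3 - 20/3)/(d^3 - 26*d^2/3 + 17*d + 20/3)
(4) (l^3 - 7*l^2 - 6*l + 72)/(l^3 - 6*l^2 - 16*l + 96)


(1) = (s - 3)/(s - 8)
(2) = (h + 3*sqrt(2))/(h - 2*sqrt(2))
(3) = (d + 4)/(d - 4)
(4) = (l + 3)/(l + 4)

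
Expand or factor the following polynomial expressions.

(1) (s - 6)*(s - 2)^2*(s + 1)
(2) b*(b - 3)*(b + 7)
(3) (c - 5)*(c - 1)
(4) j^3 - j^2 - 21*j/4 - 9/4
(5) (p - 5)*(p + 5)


(1) = s^4 - 9*s^3 + 18*s^2 + 4*s - 24
(2) = b^3 + 4*b^2 - 21*b
(3) = c^2 - 6*c + 5
(4) = (j - 3)*(j + 1/2)*(j + 3/2)
(5) = p^2 - 25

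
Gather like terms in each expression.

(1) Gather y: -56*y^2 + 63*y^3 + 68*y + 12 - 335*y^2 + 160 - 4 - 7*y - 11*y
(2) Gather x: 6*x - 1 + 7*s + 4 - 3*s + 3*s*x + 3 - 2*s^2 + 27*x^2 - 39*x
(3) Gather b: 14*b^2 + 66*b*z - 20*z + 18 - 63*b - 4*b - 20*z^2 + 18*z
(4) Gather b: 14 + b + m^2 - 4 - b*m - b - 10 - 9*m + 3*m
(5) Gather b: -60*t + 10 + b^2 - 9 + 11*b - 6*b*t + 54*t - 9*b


(1) = 63*y^3 - 391*y^2 + 50*y + 168
(2) = -2*s^2 + 4*s + 27*x^2 + x*(3*s - 33) + 6
(3) = 14*b^2 + b*(66*z - 67) - 20*z^2 - 2*z + 18
(4) = -b*m + m^2 - 6*m
(5) = b^2 + b*(2 - 6*t) - 6*t + 1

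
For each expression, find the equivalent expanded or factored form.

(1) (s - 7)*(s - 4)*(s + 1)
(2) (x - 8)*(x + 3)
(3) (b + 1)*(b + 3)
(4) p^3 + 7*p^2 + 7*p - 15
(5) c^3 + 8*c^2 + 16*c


(1) = s^3 - 10*s^2 + 17*s + 28
(2) = x^2 - 5*x - 24
(3) = b^2 + 4*b + 3
(4) = (p - 1)*(p + 3)*(p + 5)
(5) = c*(c + 4)^2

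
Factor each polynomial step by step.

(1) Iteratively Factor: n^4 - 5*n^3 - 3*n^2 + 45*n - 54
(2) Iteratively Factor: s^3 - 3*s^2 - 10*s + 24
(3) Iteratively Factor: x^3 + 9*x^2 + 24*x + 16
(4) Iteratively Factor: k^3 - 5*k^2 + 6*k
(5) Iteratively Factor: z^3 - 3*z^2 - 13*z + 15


(1) = (n - 3)*(n^3 - 2*n^2 - 9*n + 18) = (n - 3)*(n - 2)*(n^2 - 9) = (n - 3)^2*(n - 2)*(n + 3)
(2) = (s - 2)*(s^2 - s - 12) = (s - 2)*(s + 3)*(s - 4)
(3) = (x + 1)*(x^2 + 8*x + 16) = (x + 1)*(x + 4)*(x + 4)
(4) = (k - 2)*(k^2 - 3*k) = k*(k - 2)*(k - 3)
(5) = (z - 1)*(z^2 - 2*z - 15) = (z - 5)*(z - 1)*(z + 3)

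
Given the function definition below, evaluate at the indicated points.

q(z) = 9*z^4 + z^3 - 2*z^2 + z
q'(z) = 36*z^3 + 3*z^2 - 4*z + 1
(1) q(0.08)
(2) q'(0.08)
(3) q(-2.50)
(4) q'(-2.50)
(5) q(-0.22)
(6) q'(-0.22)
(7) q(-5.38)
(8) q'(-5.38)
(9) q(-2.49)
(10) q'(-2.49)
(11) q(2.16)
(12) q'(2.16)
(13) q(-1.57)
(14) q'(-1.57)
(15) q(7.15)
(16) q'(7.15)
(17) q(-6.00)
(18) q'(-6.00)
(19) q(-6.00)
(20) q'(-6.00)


(1) = 0.07
(2) = 0.72
(3) = 320.94
(4) = -532.75
(5) = -0.31
(6) = 1.64
(7) = 7321.01
(8) = -5496.60
(9) = 315.64
(10) = -526.22
(11) = 198.82
(12) = 369.15
(13) = 44.31
(14) = -124.64
(15) = 23792.02
(16) = 13284.70
(17) = 11370.00
(18) = -7643.00
(19) = 11370.00
(20) = -7643.00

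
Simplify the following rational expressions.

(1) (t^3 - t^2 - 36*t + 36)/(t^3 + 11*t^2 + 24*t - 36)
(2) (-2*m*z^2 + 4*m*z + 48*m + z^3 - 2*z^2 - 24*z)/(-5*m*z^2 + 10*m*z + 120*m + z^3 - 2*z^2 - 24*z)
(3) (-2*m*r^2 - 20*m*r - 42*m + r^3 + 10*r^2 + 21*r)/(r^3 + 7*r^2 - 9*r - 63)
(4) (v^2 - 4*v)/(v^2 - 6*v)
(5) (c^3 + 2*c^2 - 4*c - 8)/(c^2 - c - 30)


(1) = (t - 6)/(t + 6)
(2) = (-2*m + z)/(-5*m + z)
(3) = (-2*m + r)/(r - 3)
(4) = (v - 4)/(v - 6)
(5) = (c^3 + 2*c^2 - 4*c - 8)/(c^2 - c - 30)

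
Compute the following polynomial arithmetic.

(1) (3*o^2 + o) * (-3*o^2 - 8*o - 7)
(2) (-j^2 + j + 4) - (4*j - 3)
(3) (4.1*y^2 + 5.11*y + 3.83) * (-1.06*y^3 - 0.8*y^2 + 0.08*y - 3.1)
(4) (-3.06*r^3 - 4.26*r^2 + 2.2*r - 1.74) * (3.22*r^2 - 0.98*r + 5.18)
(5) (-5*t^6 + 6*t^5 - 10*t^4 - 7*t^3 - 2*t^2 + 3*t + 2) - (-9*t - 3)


(1) = -9*o^4 - 27*o^3 - 29*o^2 - 7*o
(2) = -j^2 - 3*j + 7
(3) = -4.346*y^5 - 8.6966*y^4 - 7.8198*y^3 - 15.3652*y^2 - 15.5346*y - 11.873
(4) = -9.8532*r^5 - 10.7184*r^4 - 4.592*r^3 - 29.8256*r^2 + 13.1012*r - 9.0132
(5) = -5*t^6 + 6*t^5 - 10*t^4 - 7*t^3 - 2*t^2 + 12*t + 5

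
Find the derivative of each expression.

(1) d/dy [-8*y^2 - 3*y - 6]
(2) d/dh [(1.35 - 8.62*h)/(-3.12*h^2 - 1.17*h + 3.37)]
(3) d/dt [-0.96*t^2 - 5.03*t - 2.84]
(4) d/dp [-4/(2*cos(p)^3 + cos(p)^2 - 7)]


(1) = -16*y - 3
(2) = (-26.8944*h^2 + 8.424*h - 27.4699)/(9.7344*h^4 + 7.3008*h^3 - 19.6599*h^2 - 7.8858*h + 11.3569)
(3) = -1.92*t - 5.03
(4) = -8*(3*cos(p) + 1)*sin(p)*cos(p)/(2*cos(p)^3 + cos(p)^2 - 7)^2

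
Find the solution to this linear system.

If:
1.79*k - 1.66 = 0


Then:
k = 0.93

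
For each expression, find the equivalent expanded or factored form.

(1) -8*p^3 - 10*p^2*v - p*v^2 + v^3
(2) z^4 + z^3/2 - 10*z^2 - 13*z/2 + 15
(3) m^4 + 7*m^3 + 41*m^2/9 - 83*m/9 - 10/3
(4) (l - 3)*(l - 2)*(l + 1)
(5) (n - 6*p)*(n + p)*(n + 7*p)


(1) = (-4*p + v)*(p + v)*(2*p + v)
(2) = (z - 3)*(z - 1)*(z + 2)*(z + 5/2)
(3) = (m - 1)*(m + 1/3)*(m + 5/3)*(m + 6)
(4) = l^3 - 4*l^2 + l + 6
(5) = n^3 + 2*n^2*p - 41*n*p^2 - 42*p^3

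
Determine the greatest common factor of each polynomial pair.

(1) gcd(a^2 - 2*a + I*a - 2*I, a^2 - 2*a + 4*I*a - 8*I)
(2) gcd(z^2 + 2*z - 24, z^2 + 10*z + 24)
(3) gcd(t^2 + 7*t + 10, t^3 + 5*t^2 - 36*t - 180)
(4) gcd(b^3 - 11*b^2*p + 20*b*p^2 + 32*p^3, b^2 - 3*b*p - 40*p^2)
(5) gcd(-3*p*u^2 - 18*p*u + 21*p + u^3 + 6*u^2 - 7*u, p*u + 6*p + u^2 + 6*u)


(1) = gcd((a - 2)*(a + I), (a - 2)*(a + 4*I)) = a - 2
(2) = gcd((z - 4)*(z + 6), (z + 4)*(z + 6)) = z + 6
(3) = gcd((t + 2)*(t + 5), (t - 6)*(t + 5)*(t + 6)) = t + 5
(4) = gcd((b - 8*p)*(b - 4*p)*(b + p), (b - 8*p)*(b + 5*p)) = -b + 8*p
(5) = gcd((-3*p + u)*(u - 1)*(u + 7), (p + u)*(u + 6)) = 1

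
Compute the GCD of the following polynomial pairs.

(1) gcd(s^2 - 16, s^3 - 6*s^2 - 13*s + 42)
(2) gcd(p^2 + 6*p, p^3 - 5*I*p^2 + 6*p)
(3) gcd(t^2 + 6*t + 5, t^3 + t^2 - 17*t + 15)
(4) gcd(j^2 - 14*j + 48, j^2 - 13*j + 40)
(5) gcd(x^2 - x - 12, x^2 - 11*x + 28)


(1) = 1
(2) = gcd(p*(p + 6), p*(p - 6*I)*(p + I)) = p
(3) = gcd((t + 1)*(t + 5), (t - 3)*(t - 1)*(t + 5)) = t + 5
(4) = j - 8
(5) = x - 4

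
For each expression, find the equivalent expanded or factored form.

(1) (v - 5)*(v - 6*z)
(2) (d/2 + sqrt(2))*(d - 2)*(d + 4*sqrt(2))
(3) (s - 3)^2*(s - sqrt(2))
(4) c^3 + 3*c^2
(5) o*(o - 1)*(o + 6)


(1) = v^2 - 6*v*z - 5*v + 30*z
(2) = d^3/2 - d^2 + 3*sqrt(2)*d^2 - 6*sqrt(2)*d + 8*d - 16
(3) = s^3 - 6*s^2 - sqrt(2)*s^2 + 6*sqrt(2)*s + 9*s - 9*sqrt(2)
(4) = c^2*(c + 3)
(5) = o^3 + 5*o^2 - 6*o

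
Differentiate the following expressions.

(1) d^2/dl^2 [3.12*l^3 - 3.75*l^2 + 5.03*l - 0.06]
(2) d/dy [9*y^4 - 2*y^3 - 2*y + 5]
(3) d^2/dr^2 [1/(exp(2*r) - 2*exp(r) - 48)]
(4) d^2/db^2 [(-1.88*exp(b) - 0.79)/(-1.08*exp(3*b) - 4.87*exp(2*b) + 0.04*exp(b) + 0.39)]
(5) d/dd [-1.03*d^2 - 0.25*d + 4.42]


(1) = 18.72*l - 7.5
(2) = 36*y^3 - 6*y^2 - 2
(3) = 2*((1 - 2*exp(r))*(-exp(2*r) + 2*exp(r) + 48) - 4*(1 - exp(r))^2*exp(r))*exp(r)/(-exp(2*r) + 2*exp(r) + 48)^3
(4) = (8.771328*exp(6*b) + 37.957248*exp(5*b) + 90.61856*exp(4*b) + 85.5375*exp(3*b) + 23.95716*exp(2*b) + 5.973724*exp(b) + 0.273624)*exp(b)/(1.259712*exp(9*b) + 17.041104*exp(8*b) + 76.702788*exp(7*b) + 112.874311*exp(6*b) - 15.148308*exp(5*b) - 27.624309*exp(4*b) + 0.948572*exp(3*b) + 2.220309*exp(2*b) - 0.018252*exp(b) - 0.059319)
(5) = -2.06*d - 0.25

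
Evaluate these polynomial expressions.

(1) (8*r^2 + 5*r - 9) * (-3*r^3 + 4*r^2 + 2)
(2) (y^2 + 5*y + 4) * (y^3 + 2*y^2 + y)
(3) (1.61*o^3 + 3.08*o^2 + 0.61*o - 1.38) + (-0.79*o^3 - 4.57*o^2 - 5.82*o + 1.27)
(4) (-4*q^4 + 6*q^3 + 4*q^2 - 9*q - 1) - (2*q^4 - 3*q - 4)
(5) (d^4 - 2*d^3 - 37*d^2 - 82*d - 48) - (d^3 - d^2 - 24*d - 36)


(1) = -24*r^5 + 17*r^4 + 47*r^3 - 20*r^2 + 10*r - 18
(2) = y^5 + 7*y^4 + 15*y^3 + 13*y^2 + 4*y
(3) = 0.82*o^3 - 1.49*o^2 - 5.21*o - 0.11
(4) = -6*q^4 + 6*q^3 + 4*q^2 - 6*q + 3
(5) = d^4 - 3*d^3 - 36*d^2 - 58*d - 12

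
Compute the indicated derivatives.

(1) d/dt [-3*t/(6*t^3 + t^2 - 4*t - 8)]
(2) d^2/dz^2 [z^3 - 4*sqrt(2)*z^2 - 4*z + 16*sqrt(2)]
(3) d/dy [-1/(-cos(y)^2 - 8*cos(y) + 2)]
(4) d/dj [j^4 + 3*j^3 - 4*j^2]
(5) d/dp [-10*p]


(1) = 3*(12*t^3 + t^2 + 8)/(36*t^6 + 12*t^5 - 47*t^4 - 104*t^3 + 64*t + 64)
(2) = 6*z - 8*sqrt(2)
(3) = 2*(cos(y) + 4)*sin(y)/(cos(y)^2 + 8*cos(y) - 2)^2
(4) = j*(4*j^2 + 9*j - 8)
(5) = -10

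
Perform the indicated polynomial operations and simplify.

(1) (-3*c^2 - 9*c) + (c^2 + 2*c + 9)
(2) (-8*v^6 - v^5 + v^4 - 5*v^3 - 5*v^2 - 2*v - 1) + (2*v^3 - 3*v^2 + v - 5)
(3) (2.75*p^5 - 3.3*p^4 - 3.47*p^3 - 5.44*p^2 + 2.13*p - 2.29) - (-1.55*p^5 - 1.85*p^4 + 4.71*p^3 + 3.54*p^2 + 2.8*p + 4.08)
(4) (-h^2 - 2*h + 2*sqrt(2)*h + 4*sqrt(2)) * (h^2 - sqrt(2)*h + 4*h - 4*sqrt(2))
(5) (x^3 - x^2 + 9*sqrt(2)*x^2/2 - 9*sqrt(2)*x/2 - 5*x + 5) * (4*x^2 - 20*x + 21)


(1) = -2*c^2 - 7*c + 9
(2) = -8*v^6 - v^5 + v^4 - 3*v^3 - 8*v^2 - v - 6
(3) = 4.3*p^5 - 1.45*p^4 - 8.18*p^3 - 8.98*p^2 - 0.67*p - 6.37
(4) = -h^4 - 6*h^3 + 3*sqrt(2)*h^3 - 12*h^2 + 18*sqrt(2)*h^2 - 24*h + 24*sqrt(2)*h - 32
(5) = 4*x^5 - 24*x^4 + 18*sqrt(2)*x^4 - 108*sqrt(2)*x^3 + 21*x^3 + 99*x^2 + 369*sqrt(2)*x^2/2 - 205*x - 189*sqrt(2)*x/2 + 105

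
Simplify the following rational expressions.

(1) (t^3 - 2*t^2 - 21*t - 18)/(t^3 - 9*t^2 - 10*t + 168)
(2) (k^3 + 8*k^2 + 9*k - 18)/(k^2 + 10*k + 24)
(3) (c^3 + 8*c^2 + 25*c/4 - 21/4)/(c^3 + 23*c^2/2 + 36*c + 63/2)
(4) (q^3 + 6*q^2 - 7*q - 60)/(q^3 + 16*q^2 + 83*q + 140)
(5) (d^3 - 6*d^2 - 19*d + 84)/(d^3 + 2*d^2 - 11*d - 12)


(1) = (t^2 + 4*t + 3)/(t^2 - 3*t - 28)
(2) = (k^2 + 2*k - 3)/(k + 4)
(3) = (2*c - 1)/(2*c + 6)
(4) = (q - 3)/(q + 7)
(5) = (d - 7)/(d + 1)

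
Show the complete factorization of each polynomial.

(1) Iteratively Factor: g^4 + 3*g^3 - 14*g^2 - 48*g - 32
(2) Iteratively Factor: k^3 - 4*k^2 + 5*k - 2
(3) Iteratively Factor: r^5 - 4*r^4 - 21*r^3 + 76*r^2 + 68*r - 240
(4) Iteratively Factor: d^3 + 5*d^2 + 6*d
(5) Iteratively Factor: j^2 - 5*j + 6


(1) = (g - 4)*(g^3 + 7*g^2 + 14*g + 8) = (g - 4)*(g + 4)*(g^2 + 3*g + 2) = (g - 4)*(g + 2)*(g + 4)*(g + 1)
(2) = (k - 1)*(k^2 - 3*k + 2) = (k - 1)^2*(k - 2)
(3) = (r + 2)*(r^4 - 6*r^3 - 9*r^2 + 94*r - 120) = (r - 5)*(r + 2)*(r^3 - r^2 - 14*r + 24) = (r - 5)*(r - 2)*(r + 2)*(r^2 + r - 12) = (r - 5)*(r - 3)*(r - 2)*(r + 2)*(r + 4)
(4) = (d + 2)*(d^2 + 3*d) = d*(d + 2)*(d + 3)
(5) = (j - 3)*(j - 2)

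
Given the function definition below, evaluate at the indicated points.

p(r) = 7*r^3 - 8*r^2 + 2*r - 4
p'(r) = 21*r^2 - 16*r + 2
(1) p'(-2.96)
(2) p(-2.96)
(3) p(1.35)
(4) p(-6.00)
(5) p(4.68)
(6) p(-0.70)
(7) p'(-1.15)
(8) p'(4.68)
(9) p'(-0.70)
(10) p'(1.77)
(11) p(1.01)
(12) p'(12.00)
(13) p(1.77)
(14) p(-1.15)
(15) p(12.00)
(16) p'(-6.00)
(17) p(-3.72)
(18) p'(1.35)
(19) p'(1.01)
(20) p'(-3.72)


(1) = 233.35
(2) = -261.55
(3) = 1.34
(4) = -1816.00
(5) = 547.66
(6) = -11.72
(7) = 48.17
(8) = 387.07
(9) = 23.49
(10) = 39.47
(11) = -2.93
(12) = 2834.00
(13) = 13.29
(14) = -27.53
(15) = 10964.00
(16) = 854.00
(17) = -482.50
(18) = 18.67
(19) = 7.26
(20) = 352.13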